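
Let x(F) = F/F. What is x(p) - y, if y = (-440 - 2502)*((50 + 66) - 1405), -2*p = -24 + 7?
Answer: -3792237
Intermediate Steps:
p = 17/2 (p = -(-24 + 7)/2 = -½*(-17) = 17/2 ≈ 8.5000)
x(F) = 1
y = 3792238 (y = -2942*(116 - 1405) = -2942*(-1289) = 3792238)
x(p) - y = 1 - 1*3792238 = 1 - 3792238 = -3792237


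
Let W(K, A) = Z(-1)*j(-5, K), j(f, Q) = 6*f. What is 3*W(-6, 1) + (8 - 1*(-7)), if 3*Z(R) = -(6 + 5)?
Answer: 345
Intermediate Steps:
Z(R) = -11/3 (Z(R) = (-(6 + 5))/3 = (-1*11)/3 = (⅓)*(-11) = -11/3)
W(K, A) = 110 (W(K, A) = -22*(-5) = -11/3*(-30) = 110)
3*W(-6, 1) + (8 - 1*(-7)) = 3*110 + (8 - 1*(-7)) = 330 + (8 + 7) = 330 + 15 = 345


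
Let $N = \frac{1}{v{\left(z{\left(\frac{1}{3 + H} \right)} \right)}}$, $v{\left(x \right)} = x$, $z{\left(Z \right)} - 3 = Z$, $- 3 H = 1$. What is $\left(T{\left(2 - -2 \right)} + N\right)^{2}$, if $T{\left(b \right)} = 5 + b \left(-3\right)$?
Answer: $\frac{32761}{729} \approx 44.94$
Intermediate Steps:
$H = - \frac{1}{3}$ ($H = \left(- \frac{1}{3}\right) 1 = - \frac{1}{3} \approx -0.33333$)
$z{\left(Z \right)} = 3 + Z$
$N = \frac{8}{27}$ ($N = \frac{1}{3 + \frac{1}{3 - \frac{1}{3}}} = \frac{1}{3 + \frac{1}{\frac{8}{3}}} = \frac{1}{3 + \frac{3}{8}} = \frac{1}{\frac{27}{8}} = \frac{8}{27} \approx 0.2963$)
$T{\left(b \right)} = 5 - 3 b$
$\left(T{\left(2 - -2 \right)} + N\right)^{2} = \left(\left(5 - 3 \left(2 - -2\right)\right) + \frac{8}{27}\right)^{2} = \left(\left(5 - 3 \left(2 + 2\right)\right) + \frac{8}{27}\right)^{2} = \left(\left(5 - 12\right) + \frac{8}{27}\right)^{2} = \left(-7 + \frac{8}{27}\right)^{2} = \left(- \frac{181}{27}\right)^{2} = \frac{32761}{729}$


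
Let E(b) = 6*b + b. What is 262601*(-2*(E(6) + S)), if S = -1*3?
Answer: -20482878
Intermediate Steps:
E(b) = 7*b
S = -3
262601*(-2*(E(6) + S)) = 262601*(-2*(7*6 - 3)) = 262601*(-2*(42 - 3)) = 262601*(-2*39) = 262601*(-78) = -20482878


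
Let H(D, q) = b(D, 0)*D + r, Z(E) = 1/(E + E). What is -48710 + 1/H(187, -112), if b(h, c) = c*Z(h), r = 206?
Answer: -10034259/206 ≈ -48710.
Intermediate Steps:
Z(E) = 1/(2*E)
b(h, c) = c/(2*h) (b(h, c) = c*(1/(2*h)) = c/(2*h))
H(D, q) = 206 (H(D, q) = ((1/2)*0/D)*D + 206 = 0*D + 206 = 0 + 206 = 206)
-48710 + 1/H(187, -112) = -48710 + 1/206 = -10034259/206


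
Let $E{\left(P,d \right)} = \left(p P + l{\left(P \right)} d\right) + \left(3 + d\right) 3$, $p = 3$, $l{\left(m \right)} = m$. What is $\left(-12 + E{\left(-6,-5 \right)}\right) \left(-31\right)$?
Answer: $186$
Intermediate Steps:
$E{\left(P,d \right)} = 9 + 3 P + 3 d + P d$ ($E{\left(P,d \right)} = \left(3 P + P d\right) + \left(3 + d\right) 3 = \left(3 P + P d\right) + \left(9 + 3 d\right) = 9 + 3 P + 3 d + P d$)
$\left(-12 + E{\left(-6,-5 \right)}\right) \left(-31\right) = \left(-12 + \left(9 + 3 \left(-6\right) + 3 \left(-5\right) - -30\right)\right) \left(-31\right) = \left(-12 + \left(9 - 18 - 15 + 30\right)\right) \left(-31\right) = \left(-12 + 6\right) \left(-31\right) = \left(-6\right) \left(-31\right) = 186$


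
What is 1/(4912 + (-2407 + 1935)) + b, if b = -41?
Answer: -182039/4440 ≈ -41.000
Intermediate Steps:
1/(4912 + (-2407 + 1935)) + b = 1/(4912 + (-2407 + 1935)) - 41 = 1/(4912 - 472) - 41 = 1/4440 - 41 = -182039/4440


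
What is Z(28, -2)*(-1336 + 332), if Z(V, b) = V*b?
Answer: 56224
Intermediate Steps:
Z(28, -2)*(-1336 + 332) = (28*(-2))*(-1336 + 332) = -56*(-1004) = 56224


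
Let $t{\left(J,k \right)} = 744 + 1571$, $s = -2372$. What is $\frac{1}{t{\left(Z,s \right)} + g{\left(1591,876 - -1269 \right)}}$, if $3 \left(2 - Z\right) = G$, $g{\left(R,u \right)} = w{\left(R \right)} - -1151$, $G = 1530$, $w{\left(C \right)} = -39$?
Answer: $\frac{1}{3427} \approx 0.0002918$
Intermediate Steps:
$g{\left(R,u \right)} = 1112$ ($g{\left(R,u \right)} = -39 - -1151 = -39 + 1151 = 1112$)
$Z = -508$ ($Z = 2 - 510 = -508$)
$t{\left(J,k \right)} = 2315$
$\frac{1}{t{\left(Z,s \right)} + g{\left(1591,876 - -1269 \right)}} = \frac{1}{2315 + 1112} = \frac{1}{3427}$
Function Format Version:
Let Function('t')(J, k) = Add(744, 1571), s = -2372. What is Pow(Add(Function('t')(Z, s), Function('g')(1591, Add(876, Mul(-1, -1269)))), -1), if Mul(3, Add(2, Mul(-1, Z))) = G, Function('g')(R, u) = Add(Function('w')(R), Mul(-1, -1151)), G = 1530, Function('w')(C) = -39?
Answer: Rational(1, 3427) ≈ 0.00029180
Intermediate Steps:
Function('g')(R, u) = 1112 (Function('g')(R, u) = Add(-39, Mul(-1, -1151)) = Add(-39, 1151) = 1112)
Z = -508 (Z = Add(2, Mul(Rational(-1, 3), 1530)) = Add(2, -510) = -508)
Function('t')(J, k) = 2315
Pow(Add(Function('t')(Z, s), Function('g')(1591, Add(876, Mul(-1, -1269)))), -1) = Pow(Add(2315, 1112), -1) = Pow(3427, -1) = Rational(1, 3427)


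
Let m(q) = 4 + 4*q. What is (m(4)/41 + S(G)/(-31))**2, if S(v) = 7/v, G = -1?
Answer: 822649/1615441 ≈ 0.50924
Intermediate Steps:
(m(4)/41 + S(G)/(-31))**2 = ((4 + 4*4)/41 + (7/(-1))/(-31))**2 = ((4 + 16)*(1/41) + (7*(-1))*(-1/31))**2 = (20*(1/41) - 7*(-1/31))**2 = (20/41 + 7/31)**2 = (907/1271)**2 = 822649/1615441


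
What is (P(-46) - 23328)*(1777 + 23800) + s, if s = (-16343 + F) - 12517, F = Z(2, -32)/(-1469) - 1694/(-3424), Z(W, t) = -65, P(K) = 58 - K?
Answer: -114918495012977/193456 ≈ -5.9403e+8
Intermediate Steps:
F = 104271/193456 (F = -65/(-1469) - 1694/(-3424) = -65*(-1/1469) - 1694*(-1/3424) = 5/113 + 847/1712 = 104271/193456 ≈ 0.53899)
s = -5583035889/193456 (s = (-16343 + 104271/193456) - 12517 = -3161547137/193456 - 12517 = -5583035889/193456 ≈ -28859.)
(P(-46) - 23328)*(1777 + 23800) + s = ((58 - 1*(-46)) - 23328)*(1777 + 23800) - 5583035889/193456 = ((58 + 46) - 23328)*25577 - 5583035889/193456 = (104 - 23328)*25577 - 5583035889/193456 = -23224*25577 - 5583035889/193456 = -594000248 - 5583035889/193456 = -114918495012977/193456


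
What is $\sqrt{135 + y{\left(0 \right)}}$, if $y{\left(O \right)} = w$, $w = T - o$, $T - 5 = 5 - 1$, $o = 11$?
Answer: $\sqrt{133} \approx 11.533$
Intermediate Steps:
$T = 9$ ($T = 5 + \left(5 - 1\right) = 5 + 4 = 9$)
$w = -2$ ($w = 9 - 11 = -2$)
$y{\left(O \right)} = -2$
$\sqrt{135 + y{\left(0 \right)}} = \sqrt{135 - 2} = \sqrt{133}$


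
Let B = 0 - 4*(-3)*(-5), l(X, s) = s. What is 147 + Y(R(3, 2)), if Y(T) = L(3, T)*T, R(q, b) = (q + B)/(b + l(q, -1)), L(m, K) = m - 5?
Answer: 261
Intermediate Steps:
B = -60 (B = 0 + 12*(-5) = 0 - 60 = -60)
L(m, K) = -5 + m
R(q, b) = (-60 + q)/(-1 + b) (R(q, b) = (q - 60)/(b - 1) = (-60 + q)/(-1 + b))
Y(T) = -2*T (Y(T) = (-5 + 3)*T = -2*T)
147 + Y(R(3, 2)) = 147 - 2*(-60 + 3)/(-1 + 2) = 147 - 2*(-57)/1 = 147 - 2*(-57) = 147 + 114 = 261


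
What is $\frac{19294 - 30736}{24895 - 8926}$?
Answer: $- \frac{3814}{5323} \approx -0.71651$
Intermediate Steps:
$\frac{19294 - 30736}{24895 - 8926} = \frac{19294 - 30736}{15969} = \left(-11442\right) \frac{1}{15969} = - \frac{3814}{5323}$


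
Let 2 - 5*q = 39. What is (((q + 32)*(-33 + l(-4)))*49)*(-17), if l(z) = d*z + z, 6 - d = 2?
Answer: 5430327/5 ≈ 1.0861e+6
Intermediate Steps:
q = -37/5 (q = ⅖ - ⅕*39 = ⅖ - 39/5 = -37/5 ≈ -7.4000)
d = 4 (d = 6 - 1*2 = 6 - 2 = 4)
l(z) = 5*z (l(z) = 4*z + z = 5*z)
(((q + 32)*(-33 + l(-4)))*49)*(-17) = (((-37/5 + 32)*(-33 + 5*(-4)))*49)*(-17) = ((123*(-33 - 20)/5)*49)*(-17) = (((123/5)*(-53))*49)*(-17) = -6519/5*49*(-17) = -319431/5*(-17) = 5430327/5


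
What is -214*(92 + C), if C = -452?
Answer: 77040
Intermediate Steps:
-214*(92 + C) = -214*(92 - 452) = -214*(-360) = 77040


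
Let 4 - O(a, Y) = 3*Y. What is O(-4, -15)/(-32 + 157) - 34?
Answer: -4201/125 ≈ -33.608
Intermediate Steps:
O(a, Y) = 4 - 3*Y
O(-4, -15)/(-32 + 157) - 34 = (4 - 3*(-15))/(-32 + 157) - 34 = (4 + 45)/125 - 34 = (1/125)*49 - 34 = 49/125 - 34 = -4201/125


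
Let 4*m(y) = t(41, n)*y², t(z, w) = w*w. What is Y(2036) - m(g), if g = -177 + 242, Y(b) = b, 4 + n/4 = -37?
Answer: -28406864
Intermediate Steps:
n = -164 (n = -16 + 4*(-37) = -16 - 148 = -164)
t(z, w) = w²
g = 65
m(y) = 6724*y² (m(y) = ((-164)²*y²)/4 = (26896*y²)/4 = 6724*y²)
Y(2036) - m(g) = 2036 - 6724*65² = 2036 - 6724*4225 = 2036 - 1*28408900 = 2036 - 28408900 = -28406864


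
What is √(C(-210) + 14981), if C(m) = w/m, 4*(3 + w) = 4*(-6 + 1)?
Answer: √165165945/105 ≈ 122.40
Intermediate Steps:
w = -8 (w = -3 + (4*(-6 + 1))/4 = -3 + (4*(-5))/4 = -3 + (¼)*(-20) = -3 - 5 = -8)
C(m) = -8/m
√(C(-210) + 14981) = √(-8/(-210) + 14981) = √(-8*(-1/210) + 14981) = √(4/105 + 14981) = √(1573009/105) = √165165945/105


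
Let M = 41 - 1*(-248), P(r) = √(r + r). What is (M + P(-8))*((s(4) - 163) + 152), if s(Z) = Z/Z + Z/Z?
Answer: -2601 - 36*I ≈ -2601.0 - 36.0*I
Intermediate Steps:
P(r) = √2*√r (P(r) = √(2*r) = √2*√r)
s(Z) = 2 (s(Z) = 1 + 1 = 2)
M = 289 (M = 41 + 248 = 289)
(M + P(-8))*((s(4) - 163) + 152) = (289 + √2*√(-8))*((2 - 163) + 152) = (289 + √2*(2*I*√2))*(-161 + 152) = (289 + 4*I)*(-9) = -2601 - 36*I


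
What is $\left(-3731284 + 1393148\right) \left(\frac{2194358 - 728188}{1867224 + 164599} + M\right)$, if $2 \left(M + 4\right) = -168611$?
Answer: $\frac{400523901053439596}{2031823} \approx 1.9713 \cdot 10^{11}$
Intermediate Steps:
$M = - \frac{168619}{2}$ ($M = -4 + \frac{1}{2} \left(-168611\right) = -4 - \frac{168611}{2} = - \frac{168619}{2} \approx -84310.0$)
$\left(-3731284 + 1393148\right) \left(\frac{2194358 - 728188}{1867224 + 164599} + M\right) = \left(-3731284 + 1393148\right) \left(\frac{2194358 - 728188}{1867224 + 164599} - \frac{168619}{2}\right) = - 2338136 \left(\frac{1466170}{2031823} - \frac{168619}{2}\right) = \left(-2338136\right) \left(- \frac{342601030097}{4063646}\right) = \frac{400523901053439596}{2031823}$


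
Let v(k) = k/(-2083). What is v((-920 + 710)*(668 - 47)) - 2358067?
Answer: -4911723151/2083 ≈ -2.3580e+6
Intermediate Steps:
v(k) = -k/2083 (v(k) = k*(-1/2083) = -k/2083)
v((-920 + 710)*(668 - 47)) - 2358067 = -(-920 + 710)*(668 - 47)/2083 - 2358067 = -(-210)*621/2083 - 2358067 = -1/2083*(-130410) - 2358067 = 130410/2083 - 2358067 = -4911723151/2083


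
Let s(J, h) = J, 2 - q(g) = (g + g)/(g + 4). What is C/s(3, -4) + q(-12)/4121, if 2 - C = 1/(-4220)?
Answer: 34772701/52171860 ≈ 0.66650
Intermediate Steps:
q(g) = 2 - 2*g/(4 + g) (q(g) = 2 - (g + g)/(g + 4) = 2 - 2*g/(4 + g))
C = 8441/4220 (C = 2 - 1/(-4220) = 2 - 1*(-1/4220) = 2 + 1/4220 = 8441/4220 ≈ 2.0002)
C/s(3, -4) + q(-12)/4121 = (8441/4220)/3 + (8/(4 - 12))/4121 = (8441/4220)*(⅓) + (8/(-8))*(1/4121) = 8441/12660 + (8*(-⅛))*(1/4121) = 8441/12660 - 1*1/4121 = 8441/12660 - 1/4121 = 34772701/52171860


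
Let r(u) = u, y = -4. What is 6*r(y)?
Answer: -24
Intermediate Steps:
6*r(y) = 6*(-4) = -24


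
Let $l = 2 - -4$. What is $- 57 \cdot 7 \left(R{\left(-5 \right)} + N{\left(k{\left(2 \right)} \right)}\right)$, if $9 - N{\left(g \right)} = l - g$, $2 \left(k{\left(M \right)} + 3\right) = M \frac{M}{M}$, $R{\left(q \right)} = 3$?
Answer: $-1596$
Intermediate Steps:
$k{\left(M \right)} = -3 + \frac{M}{2}$ ($k{\left(M \right)} = -3 + \frac{M \frac{M}{M}}{2} = -3 + \frac{M 1}{2} = -3 + \frac{M}{2}$)
$l = 6$ ($l = 2 + 4 = 6$)
$N{\left(g \right)} = 3 + g$ ($N{\left(g \right)} = 9 - \left(6 - g\right) = 9 + \left(-6 + g\right) = 3 + g$)
$- 57 \cdot 7 \left(R{\left(-5 \right)} + N{\left(k{\left(2 \right)} \right)}\right) = - 57 \cdot 7 \left(3 + \left(3 + \left(-3 + \frac{1}{2} \cdot 2\right)\right)\right) = - 57 \cdot 7 \left(3 + \left(3 + \left(-3 + 1\right)\right)\right) = - 57 \cdot 7 \left(3 + \left(3 - 2\right)\right) = - 57 \cdot 7 \left(3 + 1\right) = - 57 \cdot 7 \cdot 4 = \left(-57\right) 28 = -1596$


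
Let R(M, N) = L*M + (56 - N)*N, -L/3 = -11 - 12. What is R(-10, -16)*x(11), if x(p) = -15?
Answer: 27630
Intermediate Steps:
L = 69 (L = -3*(-11 - 12) = -3*(-23) = 69)
R(M, N) = 69*M + N*(56 - N) (R(M, N) = 69*M + (56 - N)*N = 69*M + N*(56 - N))
R(-10, -16)*x(11) = (-1*(-16)² + 56*(-16) + 69*(-10))*(-15) = (-1*256 - 896 - 690)*(-15) = (-256 - 896 - 690)*(-15) = -1842*(-15) = 27630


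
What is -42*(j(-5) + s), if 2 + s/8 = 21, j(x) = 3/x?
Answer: -31794/5 ≈ -6358.8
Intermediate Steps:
s = 152 (s = -16 + 8*21 = -16 + 168 = 152)
-42*(j(-5) + s) = -42*(3/(-5) + 152) = -42*(3*(-⅕) + 152) = -42*(-⅗ + 152) = -42*757/5 = -31794/5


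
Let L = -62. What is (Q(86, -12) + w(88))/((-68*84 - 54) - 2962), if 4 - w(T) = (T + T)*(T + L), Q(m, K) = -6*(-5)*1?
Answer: 2271/4364 ≈ 0.52039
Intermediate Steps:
Q(m, K) = 30 (Q(m, K) = 30*1 = 30)
w(T) = 4 - 2*T*(-62 + T) (w(T) = 4 - (T + T)*(T - 62) = 4 - 2*T*(-62 + T))
(Q(86, -12) + w(88))/((-68*84 - 54) - 2962) = (30 + (4 - 2*88² + 124*88))/((-68*84 - 54) - 2962) = (30 + (4 - 2*7744 + 10912))/((-5712 - 54) - 2962) = (30 + (4 - 15488 + 10912))/(-5766 - 2962) = (30 - 4572)/(-8728) = -4542*(-1/8728) = 2271/4364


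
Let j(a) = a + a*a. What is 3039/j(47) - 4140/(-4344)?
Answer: 313073/136112 ≈ 2.3001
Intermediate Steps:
j(a) = a + a**2
3039/j(47) - 4140/(-4344) = 3039/((47*(1 + 47))) - 4140/(-4344) = 3039/((47*48)) - 4140*(-1/4344) = 3039/2256 + 345/362 = 3039*(1/2256) + 345/362 = 1013/752 + 345/362 = 313073/136112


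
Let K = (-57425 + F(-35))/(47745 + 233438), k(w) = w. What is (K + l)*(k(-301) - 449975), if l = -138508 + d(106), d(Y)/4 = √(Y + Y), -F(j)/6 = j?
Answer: 17536517618551404/281183 - 3602208*√53 ≈ 6.2341e+10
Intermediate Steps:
F(j) = -6*j
d(Y) = 4*√2*√Y (d(Y) = 4*√(Y + Y) = 4*√(2*Y) = 4*(√2*√Y) = 4*√2*√Y)
K = -57215/281183 (K = (-57425 - 6*(-35))/(47745 + 233438) = (-57425 + 210)/281183 = -57215*1/281183 = -57215/281183 ≈ -0.20348)
l = -138508 + 8*√53 (l = -138508 + 4*√2*√106 = -138508 + 8*√53 ≈ -1.3845e+5)
(K + l)*(k(-301) - 449975) = (-57215/281183 + (-138508 + 8*√53))*(-301 - 449975) = (-38946152179/281183 + 8*√53)*(-450276) = 17536517618551404/281183 - 3602208*√53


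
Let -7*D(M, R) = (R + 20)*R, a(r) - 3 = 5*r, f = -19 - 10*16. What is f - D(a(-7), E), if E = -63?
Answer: 208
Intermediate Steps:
f = -179 (f = -19 - 160 = -179)
a(r) = 3 + 5*r
D(M, R) = -R*(20 + R)/7 (D(M, R) = -(R + 20)*R/7 = -(20 + R)*R/7 = -R*(20 + R)/7)
f - D(a(-7), E) = -179 - (-1)*(-63)*(20 - 63)/7 = -179 - (-1)*(-63)*(-43)/7 = -179 - 1*(-387) = -179 + 387 = 208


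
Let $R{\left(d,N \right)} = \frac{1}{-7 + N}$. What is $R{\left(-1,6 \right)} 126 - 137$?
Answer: $-263$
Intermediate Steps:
$R{\left(-1,6 \right)} 126 - 137 = \frac{1}{-7 + 6} \cdot 126 - 137 = \frac{1}{-1} \cdot 126 - 137 = \left(-1\right) 126 - 137 = -126 - 137 = -263$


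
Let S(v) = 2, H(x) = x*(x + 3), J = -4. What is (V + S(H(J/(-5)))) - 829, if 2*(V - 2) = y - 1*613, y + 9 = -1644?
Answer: -1958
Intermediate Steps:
y = -1653 (y = -9 - 1644 = -1653)
H(x) = x*(3 + x)
V = -1131 (V = 2 + (-1653 - 1*613)/2 = 2 + (-1653 - 613)/2 = 2 + (½)*(-2266) = 2 - 1133 = -1131)
(V + S(H(J/(-5)))) - 829 = (-1131 + 2) - 829 = -1129 - 829 = -1958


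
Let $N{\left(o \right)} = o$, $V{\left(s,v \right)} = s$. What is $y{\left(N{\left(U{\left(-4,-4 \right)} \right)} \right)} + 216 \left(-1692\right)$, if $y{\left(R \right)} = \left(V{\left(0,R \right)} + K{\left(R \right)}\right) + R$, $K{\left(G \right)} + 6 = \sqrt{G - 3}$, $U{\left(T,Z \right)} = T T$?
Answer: $-365462 + \sqrt{13} \approx -3.6546 \cdot 10^{5}$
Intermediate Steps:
$U{\left(T,Z \right)} = T^{2}$
$K{\left(G \right)} = -6 + \sqrt{-3 + G}$ ($K{\left(G \right)} = -6 + \sqrt{G - 3} = -6 + \sqrt{-3 + G}$)
$y{\left(R \right)} = -6 + R + \sqrt{-3 + R}$ ($y{\left(R \right)} = \left(0 + \left(-6 + \sqrt{-3 + R}\right)\right) + R = \left(-6 + \sqrt{-3 + R}\right) + R = -6 + R + \sqrt{-3 + R}$)
$y{\left(N{\left(U{\left(-4,-4 \right)} \right)} \right)} + 216 \left(-1692\right) = \left(-6 + \left(-4\right)^{2} + \sqrt{-3 + \left(-4\right)^{2}}\right) + 216 \left(-1692\right) = \left(-6 + 16 + \sqrt{-3 + 16}\right) - 365472 = \left(-6 + 16 + \sqrt{13}\right) - 365472 = \left(10 + \sqrt{13}\right) - 365472 = -365462 + \sqrt{13}$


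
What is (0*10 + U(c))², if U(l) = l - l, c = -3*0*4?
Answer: 0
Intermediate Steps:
c = 0 (c = 0*4 = 0)
U(l) = 0
(0*10 + U(c))² = (0*10 + 0)² = (0 + 0)² = 0² = 0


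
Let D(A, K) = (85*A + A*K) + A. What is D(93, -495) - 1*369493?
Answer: -407530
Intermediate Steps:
D(A, K) = 86*A + A*K
D(93, -495) - 1*369493 = 93*(86 - 495) - 1*369493 = 93*(-409) - 369493 = -38037 - 369493 = -407530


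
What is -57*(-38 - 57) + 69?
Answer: 5484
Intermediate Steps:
-57*(-38 - 57) + 69 = -57*(-95) + 69 = 5415 + 69 = 5484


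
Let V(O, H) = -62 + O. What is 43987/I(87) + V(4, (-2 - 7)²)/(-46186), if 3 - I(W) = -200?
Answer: 145113954/669697 ≈ 216.69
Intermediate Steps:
I(W) = 203 (I(W) = 3 - 1*(-200) = 3 + 200 = 203)
43987/I(87) + V(4, (-2 - 7)²)/(-46186) = 43987/203 + (-62 + 4)/(-46186) = 43987*(1/203) - 58*(-1/46186) = 43987/203 + 29/23093 = 145113954/669697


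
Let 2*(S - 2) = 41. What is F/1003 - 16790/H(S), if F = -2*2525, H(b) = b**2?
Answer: -15517546/406215 ≈ -38.200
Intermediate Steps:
S = 45/2 (S = 2 + (1/2)*41 = 2 + 41/2 = 45/2 ≈ 22.500)
F = -5050
F/1003 - 16790/H(S) = -5050/1003 - 16790/((45/2)**2) = -5050*1/1003 - 16790/2025/4 = -5050/1003 - 16790*4/2025 = -5050/1003 - 13432/405 = -15517546/406215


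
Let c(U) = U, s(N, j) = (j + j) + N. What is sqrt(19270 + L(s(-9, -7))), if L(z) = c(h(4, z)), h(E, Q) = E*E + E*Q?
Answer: sqrt(19194) ≈ 138.54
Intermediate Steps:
h(E, Q) = E**2 + E*Q
s(N, j) = N + 2*j (s(N, j) = 2*j + N = N + 2*j)
L(z) = 16 + 4*z (L(z) = 4*(4 + z) = 16 + 4*z)
sqrt(19270 + L(s(-9, -7))) = sqrt(19270 + (16 + 4*(-9 + 2*(-7)))) = sqrt(19270 + (16 + 4*(-9 - 14))) = sqrt(19270 + (16 + 4*(-23))) = sqrt(19270 + (16 - 92)) = sqrt(19270 - 76) = sqrt(19194)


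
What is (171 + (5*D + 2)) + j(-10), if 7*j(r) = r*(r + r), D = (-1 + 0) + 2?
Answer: 1446/7 ≈ 206.57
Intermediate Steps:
D = 1 (D = -1 + 2 = 1)
j(r) = 2*r²/7 (j(r) = (r*(r + r))/7 = (r*(2*r))/7 = (2*r²)/7 = 2*r²/7)
(171 + (5*D + 2)) + j(-10) = (171 + (5*1 + 2)) + (2/7)*(-10)² = (171 + (5 + 2)) + (2/7)*100 = (171 + 7) + 200/7 = 178 + 200/7 = 1446/7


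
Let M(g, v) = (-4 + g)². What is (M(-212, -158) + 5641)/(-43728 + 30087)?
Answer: -52297/13641 ≈ -3.8338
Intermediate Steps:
(M(-212, -158) + 5641)/(-43728 + 30087) = ((-4 - 212)² + 5641)/(-43728 + 30087) = ((-216)² + 5641)/(-13641) = (46656 + 5641)*(-1/13641) = 52297*(-1/13641) = -52297/13641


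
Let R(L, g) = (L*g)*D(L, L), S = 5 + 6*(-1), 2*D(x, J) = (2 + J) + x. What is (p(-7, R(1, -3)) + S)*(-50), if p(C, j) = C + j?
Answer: 700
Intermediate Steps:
D(x, J) = 1 + J/2 + x/2 (D(x, J) = ((2 + J) + x)/2 = (2 + J + x)/2 = 1 + J/2 + x/2)
S = -1 (S = 5 - 6 = -1)
R(L, g) = L*g*(1 + L) (R(L, g) = (L*g)*(1 + L/2 + L/2) = (L*g)*(1 + L) = L*g*(1 + L))
(p(-7, R(1, -3)) + S)*(-50) = ((-7 + 1*(-3)*(1 + 1)) - 1)*(-50) = ((-7 + 1*(-3)*2) - 1)*(-50) = ((-7 - 6) - 1)*(-50) = (-13 - 1)*(-50) = -14*(-50) = 700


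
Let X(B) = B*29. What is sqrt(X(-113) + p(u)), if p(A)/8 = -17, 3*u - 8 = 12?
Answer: I*sqrt(3413) ≈ 58.421*I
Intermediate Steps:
u = 20/3 (u = 8/3 + (1/3)*12 = 8/3 + 4 = 20/3 ≈ 6.6667)
X(B) = 29*B
p(A) = -136 (p(A) = 8*(-17) = -136)
sqrt(X(-113) + p(u)) = sqrt(29*(-113) - 136) = sqrt(-3277 - 136) = sqrt(-3413) = I*sqrt(3413)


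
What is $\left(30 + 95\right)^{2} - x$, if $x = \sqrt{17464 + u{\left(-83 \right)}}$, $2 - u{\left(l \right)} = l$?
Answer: $15625 - \sqrt{17549} \approx 15493.0$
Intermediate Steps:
$u{\left(l \right)} = 2 - l$
$x = \sqrt{17549}$ ($x = \sqrt{17464 + \left(2 - -83\right)} = \sqrt{17464 + \left(2 + 83\right)} = \sqrt{17464 + 85} = \sqrt{17549} \approx 132.47$)
$\left(30 + 95\right)^{2} - x = \left(30 + 95\right)^{2} - \sqrt{17549} = 125^{2} - \sqrt{17549} = 15625 - \sqrt{17549}$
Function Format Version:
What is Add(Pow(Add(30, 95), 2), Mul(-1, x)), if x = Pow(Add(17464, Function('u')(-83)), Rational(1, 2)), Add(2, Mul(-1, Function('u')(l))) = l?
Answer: Add(15625, Mul(-1, Pow(17549, Rational(1, 2)))) ≈ 15493.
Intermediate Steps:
Function('u')(l) = Add(2, Mul(-1, l))
x = Pow(17549, Rational(1, 2)) (x = Pow(Add(17464, Add(2, Mul(-1, -83))), Rational(1, 2)) = Pow(Add(17464, Add(2, 83)), Rational(1, 2)) = Pow(Add(17464, 85), Rational(1, 2)) = Pow(17549, Rational(1, 2)) ≈ 132.47)
Add(Pow(Add(30, 95), 2), Mul(-1, x)) = Add(Pow(Add(30, 95), 2), Mul(-1, Pow(17549, Rational(1, 2)))) = Add(Pow(125, 2), Mul(-1, Pow(17549, Rational(1, 2)))) = Add(15625, Mul(-1, Pow(17549, Rational(1, 2))))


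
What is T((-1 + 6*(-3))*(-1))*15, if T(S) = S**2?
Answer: 5415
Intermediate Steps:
T((-1 + 6*(-3))*(-1))*15 = ((-1 + 6*(-3))*(-1))**2*15 = ((-1 - 18)*(-1))**2*15 = (-19*(-1))**2*15 = 19**2*15 = 361*15 = 5415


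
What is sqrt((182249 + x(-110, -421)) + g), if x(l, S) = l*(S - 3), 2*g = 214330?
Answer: sqrt(336054) ≈ 579.70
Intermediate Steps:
g = 107165 (g = (1/2)*214330 = 107165)
x(l, S) = l*(-3 + S)
sqrt((182249 + x(-110, -421)) + g) = sqrt((182249 - 110*(-3 - 421)) + 107165) = sqrt((182249 - 110*(-424)) + 107165) = sqrt((182249 + 46640) + 107165) = sqrt(228889 + 107165) = sqrt(336054)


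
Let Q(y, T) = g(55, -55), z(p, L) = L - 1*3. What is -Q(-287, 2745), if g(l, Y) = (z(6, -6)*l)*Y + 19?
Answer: -27244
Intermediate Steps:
z(p, L) = -3 + L (z(p, L) = L - 3 = -3 + L)
g(l, Y) = 19 - 9*Y*l (g(l, Y) = ((-3 - 6)*l)*Y + 19 = (-9*l)*Y + 19 = -9*Y*l + 19 = 19 - 9*Y*l)
Q(y, T) = 27244 (Q(y, T) = 19 - 9*(-55)*55 = 19 + 27225 = 27244)
-Q(-287, 2745) = -1*27244 = -27244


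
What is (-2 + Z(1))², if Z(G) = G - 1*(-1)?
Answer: 0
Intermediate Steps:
Z(G) = 1 + G (Z(G) = G + 1 = 1 + G)
(-2 + Z(1))² = (-2 + (1 + 1))² = (-2 + 2)² = 0² = 0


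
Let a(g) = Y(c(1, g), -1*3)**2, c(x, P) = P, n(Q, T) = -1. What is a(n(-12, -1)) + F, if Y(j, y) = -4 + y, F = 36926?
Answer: 36975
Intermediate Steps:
a(g) = 49 (a(g) = (-4 - 1*3)**2 = (-4 - 3)**2 = (-7)**2 = 49)
a(n(-12, -1)) + F = 49 + 36926 = 36975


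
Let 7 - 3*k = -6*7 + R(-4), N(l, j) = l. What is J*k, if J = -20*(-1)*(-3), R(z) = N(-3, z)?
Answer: -1040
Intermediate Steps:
R(z) = -3
J = -60 (J = -4*(-5)*(-3) = 20*(-3) = -60)
k = 52/3 (k = 7/3 - (-6*7 - 3)/3 = 7/3 - (-42 - 3)/3 = 7/3 - ⅓*(-45) = 7/3 + 15 = 52/3 ≈ 17.333)
J*k = -60*52/3 = -1040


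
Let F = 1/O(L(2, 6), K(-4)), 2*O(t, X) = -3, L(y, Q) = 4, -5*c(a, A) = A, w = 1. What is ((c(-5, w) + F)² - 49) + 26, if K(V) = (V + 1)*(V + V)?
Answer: -5006/225 ≈ -22.249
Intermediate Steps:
c(a, A) = -A/5
K(V) = 2*V*(1 + V) (K(V) = (1 + V)*(2*V) = 2*V*(1 + V))
O(t, X) = -3/2 (O(t, X) = (½)*(-3) = -3/2)
F = -⅔ (F = 1/(-3/2) = -⅔ ≈ -0.66667)
((c(-5, w) + F)² - 49) + 26 = ((-⅕*1 - ⅔)² - 49) + 26 = ((-⅕ - ⅔)² - 49) + 26 = ((-13/15)² - 49) + 26 = (169/225 - 49) + 26 = -10856/225 + 26 = -5006/225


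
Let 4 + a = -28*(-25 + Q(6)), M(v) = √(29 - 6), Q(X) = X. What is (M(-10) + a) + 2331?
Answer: 2859 + √23 ≈ 2863.8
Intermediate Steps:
M(v) = √23
a = 528 (a = -4 - 28*(-25 + 6) = -4 - 28*(-19) = -4 + 532 = 528)
(M(-10) + a) + 2331 = (√23 + 528) + 2331 = (528 + √23) + 2331 = 2859 + √23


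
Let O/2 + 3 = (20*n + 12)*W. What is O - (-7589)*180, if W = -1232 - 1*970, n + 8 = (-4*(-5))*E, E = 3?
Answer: -3266994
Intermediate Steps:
n = 52 (n = -8 - 4*(-5)*3 = -8 + 20*3 = -8 + 60 = 52)
W = -2202 (W = -1232 - 970 = -2202)
O = -4633014 (O = -6 + 2*((20*52 + 12)*(-2202)) = -6 + 2*((1040 + 12)*(-2202)) = -6 + 2*(1052*(-2202)) = -6 + 2*(-2316504) = -6 - 4633008 = -4633014)
O - (-7589)*180 = -4633014 - (-7589)*180 = -4633014 - 1*(-1366020) = -4633014 + 1366020 = -3266994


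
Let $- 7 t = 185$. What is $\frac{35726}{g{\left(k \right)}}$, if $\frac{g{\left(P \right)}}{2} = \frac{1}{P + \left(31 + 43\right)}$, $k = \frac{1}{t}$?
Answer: $\frac{244419429}{185} \approx 1.3212 \cdot 10^{6}$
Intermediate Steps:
$t = - \frac{185}{7}$ ($t = \left(- \frac{1}{7}\right) 185 = - \frac{185}{7} \approx -26.429$)
$k = - \frac{7}{185}$ ($k = \frac{1}{- \frac{185}{7}} = - \frac{7}{185} \approx -0.037838$)
$g{\left(P \right)} = \frac{2}{74 + P}$ ($g{\left(P \right)} = \frac{2}{P + \left(31 + 43\right)} = \frac{2}{P + 74} = \frac{2}{74 + P}$)
$\frac{35726}{g{\left(k \right)}} = \frac{35726}{2 \frac{1}{74 - \frac{7}{185}}} = \frac{35726}{2 \frac{1}{\frac{13683}{185}}} = \frac{35726}{2 \cdot \frac{185}{13683}} = \frac{35726}{\frac{370}{13683}} = 35726 \cdot \frac{13683}{370} = \frac{244419429}{185}$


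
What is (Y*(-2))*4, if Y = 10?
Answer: -80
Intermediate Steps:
(Y*(-2))*4 = (10*(-2))*4 = -20*4 = -80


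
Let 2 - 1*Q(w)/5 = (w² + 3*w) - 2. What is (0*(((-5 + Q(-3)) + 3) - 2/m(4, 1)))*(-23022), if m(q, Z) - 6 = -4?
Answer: 0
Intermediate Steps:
m(q, Z) = 2 (m(q, Z) = 6 - 4 = 2)
Q(w) = 20 - 15*w - 5*w² (Q(w) = 10 - 5*((w² + 3*w) - 2) = 10 - 5*(-2 + w² + 3*w) = 10 + (10 - 15*w - 5*w²) = 20 - 15*w - 5*w²)
(0*(((-5 + Q(-3)) + 3) - 2/m(4, 1)))*(-23022) = (0*(((-5 + (20 - 15*(-3) - 5*(-3)²)) + 3) - 2/2))*(-23022) = (0*(((-5 + (20 + 45 - 5*9)) + 3) - 2*½))*(-23022) = (0*(((-5 + (20 + 45 - 45)) + 3) - 1))*(-23022) = (0*(((-5 + 20) + 3) - 1))*(-23022) = (0*((15 + 3) - 1))*(-23022) = (0*(18 - 1))*(-23022) = (0*17)*(-23022) = 0*(-23022) = 0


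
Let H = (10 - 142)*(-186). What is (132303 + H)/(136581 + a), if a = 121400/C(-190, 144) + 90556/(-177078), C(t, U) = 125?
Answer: 69438924225/60893444789 ≈ 1.1403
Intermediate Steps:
H = 24552 (H = -132*(-186) = 24552)
a = 429718994/442695 (a = 121400/125 + 90556/(-177078) = 121400*(1/125) + 90556*(-1/177078) = 4856/5 - 45278/88539 = 429718994/442695 ≈ 970.69)
(132303 + H)/(136581 + a) = (132303 + 24552)/(136581 + 429718994/442695) = 156855/(60893444789/442695) = 156855*(442695/60893444789) = 69438924225/60893444789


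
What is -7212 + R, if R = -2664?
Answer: -9876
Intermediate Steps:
-7212 + R = -7212 - 2664 = -9876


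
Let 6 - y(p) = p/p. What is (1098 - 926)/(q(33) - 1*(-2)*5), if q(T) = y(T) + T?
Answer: 43/12 ≈ 3.5833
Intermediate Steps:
y(p) = 5 (y(p) = 6 - p/p = 6 - 1*1 = 6 - 1 = 5)
q(T) = 5 + T
(1098 - 926)/(q(33) - 1*(-2)*5) = (1098 - 926)/((5 + 33) - 1*(-2)*5) = 172/(38 + 2*5) = 172/(38 + 10) = 172/48 = 172*(1/48) = 43/12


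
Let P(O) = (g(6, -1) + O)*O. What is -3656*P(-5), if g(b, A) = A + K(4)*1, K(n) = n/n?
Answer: -91400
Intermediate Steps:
K(n) = 1
g(b, A) = 1 + A (g(b, A) = A + 1*1 = A + 1 = 1 + A)
P(O) = O² (P(O) = ((1 - 1) + O)*O = (0 + O)*O = O*O = O²)
-3656*P(-5) = -3656*(-5)² = -3656*25 = -91400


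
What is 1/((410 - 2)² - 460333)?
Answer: -1/293869 ≈ -3.4029e-6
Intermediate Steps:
1/((410 - 2)² - 460333) = 1/(408² - 460333) = 1/(166464 - 460333) = 1/(-293869) = -1/293869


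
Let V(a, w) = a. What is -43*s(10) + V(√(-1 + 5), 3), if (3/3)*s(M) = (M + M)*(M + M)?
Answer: -17198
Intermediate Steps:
s(M) = 4*M² (s(M) = (M + M)*(M + M) = (2*M)*(2*M) = 4*M²)
-43*s(10) + V(√(-1 + 5), 3) = -172*10² + √(-1 + 5) = -172*100 + √4 = -43*400 + 2 = -17200 + 2 = -17198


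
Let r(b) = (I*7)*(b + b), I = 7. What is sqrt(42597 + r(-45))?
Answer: 3*sqrt(4243) ≈ 195.42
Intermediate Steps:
r(b) = 98*b (r(b) = (7*7)*(b + b) = 49*(2*b) = 98*b)
sqrt(42597 + r(-45)) = sqrt(42597 + 98*(-45)) = sqrt(42597 - 4410) = sqrt(38187) = 3*sqrt(4243)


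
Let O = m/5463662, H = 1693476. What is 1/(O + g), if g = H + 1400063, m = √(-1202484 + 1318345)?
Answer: 92347096392325373516/285679344226417843661197263 - 5463662*√115861/285679344226417843661197263 ≈ 3.2325e-7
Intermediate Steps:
m = √115861 ≈ 340.38
O = √115861/5463662 ≈ 6.2300e-5
g = 3093539 (g = 1693476 + 1400063 = 3093539)
1/(O + g) = 1/(√115861/5463662 + 3093539) = 1/(3093539 + √115861/5463662)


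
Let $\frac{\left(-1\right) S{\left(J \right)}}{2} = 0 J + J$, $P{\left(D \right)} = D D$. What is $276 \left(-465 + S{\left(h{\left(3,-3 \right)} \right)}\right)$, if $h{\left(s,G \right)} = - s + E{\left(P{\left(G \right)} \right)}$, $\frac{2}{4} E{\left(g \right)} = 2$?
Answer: $-128892$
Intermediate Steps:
$P{\left(D \right)} = D^{2}$
$E{\left(g \right)} = 4$ ($E{\left(g \right)} = 2 \cdot 2 = 4$)
$h{\left(s,G \right)} = 4 - s$ ($h{\left(s,G \right)} = - s + 4 = 4 - s$)
$S{\left(J \right)} = - 2 J$ ($S{\left(J \right)} = - 2 \left(0 J + J\right) = - 2 \left(0 + J\right) = - 2 J$)
$276 \left(-465 + S{\left(h{\left(3,-3 \right)} \right)}\right) = 276 \left(-465 - 2 \left(4 - 3\right)\right) = 276 \left(-465 - 2\right) = 276 \left(-467\right) = -128892$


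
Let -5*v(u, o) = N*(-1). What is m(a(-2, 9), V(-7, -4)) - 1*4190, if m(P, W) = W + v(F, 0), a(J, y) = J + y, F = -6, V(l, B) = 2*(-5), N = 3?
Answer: -20997/5 ≈ -4199.4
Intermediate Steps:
V(l, B) = -10
v(u, o) = ⅗ (v(u, o) = -3*(-1)/5 = -⅕*(-3) = ⅗)
m(P, W) = ⅗ + W (m(P, W) = W + ⅗ = ⅗ + W)
m(a(-2, 9), V(-7, -4)) - 1*4190 = (⅗ - 10) - 1*4190 = -47/5 - 4190 = -20997/5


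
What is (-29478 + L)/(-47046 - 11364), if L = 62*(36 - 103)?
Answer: 16816/29205 ≈ 0.57579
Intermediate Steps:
L = -4154 (L = 62*(-67) = -4154)
(-29478 + L)/(-47046 - 11364) = (-29478 - 4154)/(-47046 - 11364) = -33632/(-58410) = -33632*(-1/58410) = 16816/29205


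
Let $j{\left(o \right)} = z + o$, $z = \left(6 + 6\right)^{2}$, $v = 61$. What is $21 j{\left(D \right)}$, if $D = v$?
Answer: $4305$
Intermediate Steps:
$z = 144$ ($z = 12^{2} = 144$)
$D = 61$
$j{\left(o \right)} = 144 + o$
$21 j{\left(D \right)} = 21 \left(144 + 61\right) = 21 \cdot 205 = 4305$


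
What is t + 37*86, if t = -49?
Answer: 3133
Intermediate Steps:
t + 37*86 = -49 + 37*86 = -49 + 3182 = 3133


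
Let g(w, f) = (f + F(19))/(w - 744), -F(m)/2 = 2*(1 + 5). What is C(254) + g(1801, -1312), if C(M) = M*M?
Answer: 68192076/1057 ≈ 64515.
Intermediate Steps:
C(M) = M²
F(m) = -24 (F(m) = -4*(1 + 5) = -4*6 = -2*12 = -24)
g(w, f) = (-24 + f)/(-744 + w) (g(w, f) = (f - 24)/(w - 744) = (-24 + f)/(-744 + w))
C(254) + g(1801, -1312) = 254² + (-24 - 1312)/(-744 + 1801) = 64516 - 1336/1057 = 68192076/1057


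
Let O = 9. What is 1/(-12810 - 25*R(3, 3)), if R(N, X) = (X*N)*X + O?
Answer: -1/13710 ≈ -7.2939e-5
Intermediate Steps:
R(N, X) = 9 + N*X**2 (R(N, X) = (X*N)*X + 9 = (N*X)*X + 9 = N*X**2 + 9 = 9 + N*X**2)
1/(-12810 - 25*R(3, 3)) = 1/(-12810 - 25*(9 + 3*3**2)) = 1/(-12810 - 25*(9 + 3*9)) = 1/(-12810 - 25*(9 + 27)) = 1/(-12810 - 25*36) = 1/(-12810 - 900) = 1/(-13710) = -1/13710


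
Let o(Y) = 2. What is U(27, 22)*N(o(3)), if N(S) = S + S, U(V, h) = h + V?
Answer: 196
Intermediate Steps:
U(V, h) = V + h
N(S) = 2*S
U(27, 22)*N(o(3)) = (27 + 22)*(2*2) = 49*4 = 196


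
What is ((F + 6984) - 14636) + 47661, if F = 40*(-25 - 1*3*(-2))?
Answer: 39249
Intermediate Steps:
F = -760 (F = 40*(-25 - 3*(-2)) = 40*(-25 + 6) = 40*(-19) = -760)
((F + 6984) - 14636) + 47661 = ((-760 + 6984) - 14636) + 47661 = (6224 - 14636) + 47661 = -8412 + 47661 = 39249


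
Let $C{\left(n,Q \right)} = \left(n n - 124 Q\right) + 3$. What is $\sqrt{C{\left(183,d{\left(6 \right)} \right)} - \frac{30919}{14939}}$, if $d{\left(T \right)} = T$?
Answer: $\frac{\sqrt{7308031116367}}{14939} \approx 180.96$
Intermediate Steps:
$C{\left(n,Q \right)} = 3 + n^{2} - 124 Q$ ($C{\left(n,Q \right)} = \left(n^{2} - 124 Q\right) + 3 = 3 + n^{2} - 124 Q$)
$\sqrt{C{\left(183,d{\left(6 \right)} \right)} - \frac{30919}{14939}} = \sqrt{\left(3 + 183^{2} - 744\right) - \frac{30919}{14939}} = \sqrt{\left(3 + 33489 - 744\right) - \frac{30919}{14939}} = \sqrt{32748 - \frac{30919}{14939}} = \sqrt{\frac{489191453}{14939}} = \frac{\sqrt{7308031116367}}{14939}$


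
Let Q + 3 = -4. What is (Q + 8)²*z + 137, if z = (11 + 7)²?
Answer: 461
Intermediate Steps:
Q = -7 (Q = -3 - 4 = -7)
z = 324 (z = 18² = 324)
(Q + 8)²*z + 137 = (-7 + 8)²*324 + 137 = 1²*324 + 137 = 1*324 + 137 = 324 + 137 = 461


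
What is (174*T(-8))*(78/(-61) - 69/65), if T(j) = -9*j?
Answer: -116247312/3965 ≈ -29318.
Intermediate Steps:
(174*T(-8))*(78/(-61) - 69/65) = (174*(-9*(-8)))*(78/(-61) - 69/65) = (174*72)*(78*(-1/61) - 69*1/65) = 12528*(-78/61 - 69/65) = 12528*(-9279/3965) = -116247312/3965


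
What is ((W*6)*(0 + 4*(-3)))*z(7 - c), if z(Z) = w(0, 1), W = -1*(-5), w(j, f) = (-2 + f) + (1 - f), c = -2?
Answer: 360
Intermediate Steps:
w(j, f) = -1
W = 5
z(Z) = -1
((W*6)*(0 + 4*(-3)))*z(7 - c) = ((5*6)*(0 + 4*(-3)))*(-1) = (30*(0 - 12))*(-1) = (30*(-12))*(-1) = -360*(-1) = 360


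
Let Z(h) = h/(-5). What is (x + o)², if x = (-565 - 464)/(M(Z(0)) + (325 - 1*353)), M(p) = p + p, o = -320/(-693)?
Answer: 10640128801/7683984 ≈ 1384.7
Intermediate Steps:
o = 320/693 (o = -320*(-1/693) = 320/693 ≈ 0.46176)
Z(h) = -h/5 (Z(h) = h*(-⅕) = -h/5)
M(p) = 2*p
x = 147/4 (x = (-565 - 464)/(2*(-⅕*0) + (325 - 1*353)) = -1029/(2*0 + (325 - 353)) = -1029/(0 - 28) = -1029/(-28) = -1029*(-1/28) = 147/4 ≈ 36.750)
(x + o)² = (147/4 + 320/693)² = (103151/2772)² = 10640128801/7683984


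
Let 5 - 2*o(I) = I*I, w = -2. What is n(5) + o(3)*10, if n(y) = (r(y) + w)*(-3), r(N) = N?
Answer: -29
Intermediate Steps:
n(y) = 6 - 3*y (n(y) = (y - 2)*(-3) = (-2 + y)*(-3) = 6 - 3*y)
o(I) = 5/2 - I²/2 (o(I) = 5/2 - I*I/2 = 5/2 - I²/2)
n(5) + o(3)*10 = (6 - 3*5) + (5/2 - ½*3²)*10 = (6 - 15) + (5/2 - ½*9)*10 = -9 + (5/2 - 9/2)*10 = -9 - 2*10 = -9 - 20 = -29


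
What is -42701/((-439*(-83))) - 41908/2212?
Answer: -405364102/20149661 ≈ -20.118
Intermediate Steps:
-42701/((-439*(-83))) - 41908/2212 = -42701/36437 - 41908*1/2212 = -42701*1/36437 - 10477/553 = -42701/36437 - 10477/553 = -405364102/20149661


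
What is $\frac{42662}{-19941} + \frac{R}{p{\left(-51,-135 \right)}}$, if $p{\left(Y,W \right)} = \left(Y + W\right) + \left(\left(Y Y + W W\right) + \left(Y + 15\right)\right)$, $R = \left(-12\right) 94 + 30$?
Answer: $- \frac{8832383}{4028082} \approx -2.1927$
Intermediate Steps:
$R = -1098$ ($R = -1128 + 30 = -1098$)
$p{\left(Y,W \right)} = 15 + W + W^{2} + Y^{2} + 2 Y$ ($p{\left(Y,W \right)} = \left(W + Y\right) + \left(\left(Y^{2} + W^{2}\right) + \left(15 + Y\right)\right) = \left(W + Y\right) + \left(\left(W^{2} + Y^{2}\right) + \left(15 + Y\right)\right) = \left(W + Y\right) + \left(15 + Y + W^{2} + Y^{2}\right) = 15 + W + W^{2} + Y^{2} + 2 Y$)
$\frac{42662}{-19941} + \frac{R}{p{\left(-51,-135 \right)}} = \frac{42662}{-19941} - \frac{1098}{15 - 135 + \left(-135\right)^{2} + \left(-51\right)^{2} + 2 \left(-51\right)} = 42662 \left(- \frac{1}{19941}\right) - \frac{1098}{15 - 135 + 18225 + 2601 - 102} = - \frac{42662}{19941} - \frac{1098}{20604} = - \frac{42662}{19941} - \frac{183}{3434} = - \frac{8832383}{4028082}$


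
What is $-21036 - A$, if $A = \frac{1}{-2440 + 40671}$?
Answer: $- \frac{804227317}{38231} \approx -21036.0$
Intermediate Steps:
$A = \frac{1}{38231} \approx 2.6157 \cdot 10^{-5}$
$-21036 - A = -21036 - \frac{1}{38231} = - \frac{804227317}{38231}$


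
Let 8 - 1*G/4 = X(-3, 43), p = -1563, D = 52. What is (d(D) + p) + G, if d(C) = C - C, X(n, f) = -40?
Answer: -1371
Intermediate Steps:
G = 192 (G = 32 - 4*(-40) = 32 + 160 = 192)
d(C) = 0
(d(D) + p) + G = (0 - 1563) + 192 = -1563 + 192 = -1371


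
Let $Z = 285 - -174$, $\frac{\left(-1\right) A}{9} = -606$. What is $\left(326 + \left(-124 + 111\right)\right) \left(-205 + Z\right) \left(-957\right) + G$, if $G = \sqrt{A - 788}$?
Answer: $-76083414 + \sqrt{4666} \approx -7.6083 \cdot 10^{7}$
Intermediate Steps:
$A = 5454$ ($A = \left(-9\right) \left(-606\right) = 5454$)
$Z = 459$ ($Z = 285 + 174 = 459$)
$G = \sqrt{4666}$ ($G = \sqrt{5454 - 788} = \sqrt{4666} \approx 68.308$)
$\left(326 + \left(-124 + 111\right)\right) \left(-205 + Z\right) \left(-957\right) + G = \left(326 + \left(-124 + 111\right)\right) \left(-205 + 459\right) \left(-957\right) + \sqrt{4666} = \left(326 - 13\right) 254 \left(-957\right) + \sqrt{4666} = 313 \cdot 254 \left(-957\right) + \sqrt{4666} = 79502 \left(-957\right) + \sqrt{4666} = -76083414 + \sqrt{4666}$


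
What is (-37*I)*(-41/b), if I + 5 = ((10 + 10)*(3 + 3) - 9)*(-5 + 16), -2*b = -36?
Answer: 922336/9 ≈ 1.0248e+5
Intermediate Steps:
b = 18 (b = -½*(-36) = 18)
I = 1216 (I = -5 + ((10 + 10)*(3 + 3) - 9)*(-5 + 16) = -5 + (20*6 - 9)*11 = -5 + (120 - 9)*11 = -5 + 111*11 = -5 + 1221 = 1216)
(-37*I)*(-41/b) = (-37*1216)*(-41/18) = -(-1844672)/18 = -44992*(-41/18) = 922336/9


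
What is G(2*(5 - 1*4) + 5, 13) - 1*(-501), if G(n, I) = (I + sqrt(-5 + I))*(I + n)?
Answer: 761 + 40*sqrt(2) ≈ 817.57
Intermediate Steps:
G(n, I) = (I + n)*(I + sqrt(-5 + I))
G(2*(5 - 1*4) + 5, 13) - 1*(-501) = (13**2 + 13*(2*(5 - 1*4) + 5) + 13*sqrt(-5 + 13) + (2*(5 - 1*4) + 5)*sqrt(-5 + 13)) - 1*(-501) = (169 + 13*(2*(5 - 4) + 5) + 13*sqrt(8) + (2*(5 - 4) + 5)*sqrt(8)) + 501 = (169 + 13*(2*1 + 5) + 13*(2*sqrt(2)) + (2*1 + 5)*(2*sqrt(2))) + 501 = (169 + 13*(2 + 5) + 26*sqrt(2) + (2 + 5)*(2*sqrt(2))) + 501 = (169 + 13*7 + 26*sqrt(2) + 7*(2*sqrt(2))) + 501 = (169 + 91 + 26*sqrt(2) + 14*sqrt(2)) + 501 = (260 + 40*sqrt(2)) + 501 = 761 + 40*sqrt(2)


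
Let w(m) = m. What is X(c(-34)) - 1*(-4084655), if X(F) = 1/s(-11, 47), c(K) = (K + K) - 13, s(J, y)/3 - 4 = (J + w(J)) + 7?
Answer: 134793614/33 ≈ 4.0847e+6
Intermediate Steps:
s(J, y) = 33 + 6*J (s(J, y) = 12 + 3*((J + J) + 7) = 12 + 3*(2*J + 7) = 12 + 3*(7 + 2*J) = 12 + (21 + 6*J) = 33 + 6*J)
c(K) = -13 + 2*K (c(K) = 2*K - 13 = -13 + 2*K)
X(F) = -1/33 (X(F) = 1/(33 + 6*(-11)) = 1/(33 - 66) = 1/(-33) = -1/33)
X(c(-34)) - 1*(-4084655) = -1/33 - 1*(-4084655) = -1/33 + 4084655 = 134793614/33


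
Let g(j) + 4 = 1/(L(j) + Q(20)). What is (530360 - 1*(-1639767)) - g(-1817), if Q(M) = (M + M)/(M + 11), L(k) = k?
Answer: 122150163628/56287 ≈ 2.1701e+6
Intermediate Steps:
Q(M) = 2*M/(11 + M) (Q(M) = (2*M)/(11 + M) = 2*M/(11 + M))
g(j) = -4 + 1/(40/31 + j) (g(j) = -4 + 1/(j + 2*20/(11 + 20)) = -4 + 1/(j + 2*20/31) = -4 + 1/(j + 2*20*(1/31)) = -4 + 1/(j + 40/31) = -4 + 1/(40/31 + j))
(530360 - 1*(-1639767)) - g(-1817) = (530360 - 1*(-1639767)) - (-129 - 124*(-1817))/(40 + 31*(-1817)) = (530360 + 1639767) - (-129 + 225308)/(40 - 56327) = 2170127 - 225179/(-56287) = 2170127 - (-1)*225179/56287 = 2170127 - 1*(-225179/56287) = 2170127 + 225179/56287 = 122150163628/56287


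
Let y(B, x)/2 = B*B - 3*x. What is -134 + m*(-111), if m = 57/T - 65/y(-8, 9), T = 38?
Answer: -203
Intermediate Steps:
y(B, x) = -6*x + 2*B**2 (y(B, x) = 2*(B*B - 3*x) = 2*(B**2 - 3*x) = -6*x + 2*B**2)
m = 23/37 (m = 57/38 - 65/(-6*9 + 2*(-8)**2) = 57*(1/38) - 65/(-54 + 2*64) = 3/2 - 65/(-54 + 128) = 3/2 - 65/74 = 23/37 ≈ 0.62162)
-134 + m*(-111) = -134 + (23/37)*(-111) = -134 - 69 = -203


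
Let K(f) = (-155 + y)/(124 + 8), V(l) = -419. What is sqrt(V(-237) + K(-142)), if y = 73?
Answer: I*sqrt(1827870)/66 ≈ 20.485*I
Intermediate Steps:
K(f) = -41/66 (K(f) = (-155 + 73)/(124 + 8) = -82/132 = -82*1/132 = -41/66)
sqrt(V(-237) + K(-142)) = sqrt(-419 - 41/66) = sqrt(-27695/66) = I*sqrt(1827870)/66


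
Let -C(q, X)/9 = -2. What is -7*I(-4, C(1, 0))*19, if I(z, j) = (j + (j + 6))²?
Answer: -234612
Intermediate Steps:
C(q, X) = 18 (C(q, X) = -9*(-2) = 18)
I(z, j) = (6 + 2*j)² (I(z, j) = (j + (6 + j))² = (6 + 2*j)²)
-7*I(-4, C(1, 0))*19 = -7*(4*(3 + 18)²)*19 = -7*(4*21²)*19 = -7*(4*441)*19 = -7*1764*19 = -12348*19 = -1*234612 = -234612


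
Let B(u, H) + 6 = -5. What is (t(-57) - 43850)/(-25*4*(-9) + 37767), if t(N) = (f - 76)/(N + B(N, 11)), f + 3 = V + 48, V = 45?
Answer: -496969/438226 ≈ -1.1340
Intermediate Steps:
B(u, H) = -11 (B(u, H) = -6 - 5 = -11)
f = 90 (f = -3 + (45 + 48) = -3 + 93 = 90)
t(N) = 14/(-11 + N) (t(N) = (90 - 76)/(N - 11) = 14/(-11 + N))
(t(-57) - 43850)/(-25*4*(-9) + 37767) = (14/(-11 - 57) - 43850)/(-25*4*(-9) + 37767) = (14/(-68) - 43850)/(-100*(-9) + 37767) = (14*(-1/68) - 43850)/(900 + 37767) = (-7/34 - 43850)/38667 = -1490907/34*1/38667 = -496969/438226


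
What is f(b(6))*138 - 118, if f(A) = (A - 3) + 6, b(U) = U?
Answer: 1124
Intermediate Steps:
f(A) = 3 + A (f(A) = (-3 + A) + 6 = 3 + A)
f(b(6))*138 - 118 = (3 + 6)*138 - 118 = 9*138 - 118 = 1242 - 118 = 1124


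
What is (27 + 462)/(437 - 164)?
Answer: 163/91 ≈ 1.7912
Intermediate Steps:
(27 + 462)/(437 - 164) = 489/273 = 489*(1/273) = 163/91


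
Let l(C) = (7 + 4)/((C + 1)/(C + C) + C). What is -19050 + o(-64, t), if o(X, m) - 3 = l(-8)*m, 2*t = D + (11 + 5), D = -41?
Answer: -209317/11 ≈ -19029.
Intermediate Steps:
l(C) = 11/(C + (1 + C)/(2*C)) (l(C) = 11/((1 + C)/((2*C)) + C) = 11/((1 + C)*(1/(2*C)) + C) = 11/((1 + C)/(2*C) + C) = 11/(C + (1 + C)/(2*C)))
t = -25/2 (t = (-41 + (11 + 5))/2 = (-41 + 16)/2 = (1/2)*(-25) = -25/2 ≈ -12.500)
o(X, m) = 3 - 16*m/11 (o(X, m) = 3 + (22*(-8)/(1 - 8 + 2*(-8)**2))*m = 3 + (22*(-8)/(1 - 8 + 2*64))*m = 3 + (22*(-8)/(1 - 8 + 128))*m = 3 + (22*(-8)/121)*m = 3 + (22*(-8)*(1/121))*m = 3 - 16*m/11)
-19050 + o(-64, t) = -19050 + (3 - 16/11*(-25/2)) = -19050 + (3 + 200/11) = -19050 + 233/11 = -209317/11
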